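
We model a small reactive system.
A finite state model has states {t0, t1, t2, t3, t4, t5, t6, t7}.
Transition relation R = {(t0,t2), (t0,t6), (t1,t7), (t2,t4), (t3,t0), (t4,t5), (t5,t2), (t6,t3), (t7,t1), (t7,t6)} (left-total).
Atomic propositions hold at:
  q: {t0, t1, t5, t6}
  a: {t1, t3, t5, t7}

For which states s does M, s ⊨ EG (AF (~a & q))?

Sat(~a) = {t0, t2, t4, t6}
Sat(~a & q) = {t0, t6}
AF (~a & q): least fixpoint, start Z0 = {t0, t6}, add states with every successor in Z. Z1 = {t0, t3, t6}; fixed.
Sat(AF (~a & q)) = {t0, t3, t6}
EG (AF (~a & q)): greatest fixpoint, start Z0 = {t0, t3, t6}, keep only states in Sat with some successor in Z. Already a fixed point.
Sat(EG (AF (~a & q))) = {t0, t3, t6}

{t0, t3, t6}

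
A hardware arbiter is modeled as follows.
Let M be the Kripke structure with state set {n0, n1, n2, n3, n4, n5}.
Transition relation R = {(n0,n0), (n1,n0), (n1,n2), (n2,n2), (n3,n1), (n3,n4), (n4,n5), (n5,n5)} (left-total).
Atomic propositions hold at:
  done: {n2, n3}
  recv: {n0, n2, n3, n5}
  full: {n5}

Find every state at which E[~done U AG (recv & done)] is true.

{n1, n2}

Sat(~done) = {n0, n1, n4, n5}
Sat(recv & done) = {n2, n3}
AG (recv & done): greatest fixpoint, start Z0 = {n2, n3}, keep only states in Sat with every successor in Z. Z1 = {n2}; fixed.
Sat(AG (recv & done)) = {n2}
E[~done U AG (recv & done)]: least fixpoint, start Z0 = Sat(AG (recv & done)) = {n2}, add states in Sat(~done) with some successor in Z. Z1 = {n1, n2}; fixed.
Sat(E[~done U AG (recv & done)]) = {n1, n2}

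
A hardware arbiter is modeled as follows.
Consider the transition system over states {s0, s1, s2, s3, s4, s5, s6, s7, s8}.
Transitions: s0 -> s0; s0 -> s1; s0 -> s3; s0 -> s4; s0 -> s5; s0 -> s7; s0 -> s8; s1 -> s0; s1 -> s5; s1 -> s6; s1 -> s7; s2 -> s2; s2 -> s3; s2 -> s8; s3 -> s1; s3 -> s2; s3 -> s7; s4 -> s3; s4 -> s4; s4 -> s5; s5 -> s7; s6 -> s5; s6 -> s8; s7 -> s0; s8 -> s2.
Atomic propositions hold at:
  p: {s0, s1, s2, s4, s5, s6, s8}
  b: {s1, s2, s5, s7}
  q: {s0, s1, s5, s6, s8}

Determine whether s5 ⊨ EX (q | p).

Sat(q | p) = {s0, s1, s2, s4, s5, s6, s8}
Sat(EX (q | p)) = {s : some successor in {s0, s1, s2, s4, s5, s6, s8}} = {s0, s1, s2, s3, s4, s6, s7, s8}
s5 ∉ Sat(EX (q | p)) = {s0, s1, s2, s3, s4, s6, s7, s8}, so the formula does not hold at s5.

No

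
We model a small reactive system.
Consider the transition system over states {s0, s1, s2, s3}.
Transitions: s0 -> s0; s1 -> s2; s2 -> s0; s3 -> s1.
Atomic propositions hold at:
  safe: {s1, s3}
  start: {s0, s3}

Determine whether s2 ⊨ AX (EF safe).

EF safe: least fixpoint, start Z0 = {s1, s3}, add states with some successor in Z. Already a fixed point.
Sat(EF safe) = {s1, s3}
Sat(AX (EF safe)) = {s : every successor in {s1, s3}} = {s3}
s2 ∉ Sat(AX (EF safe)) = {s3}, so the formula does not hold at s2.

No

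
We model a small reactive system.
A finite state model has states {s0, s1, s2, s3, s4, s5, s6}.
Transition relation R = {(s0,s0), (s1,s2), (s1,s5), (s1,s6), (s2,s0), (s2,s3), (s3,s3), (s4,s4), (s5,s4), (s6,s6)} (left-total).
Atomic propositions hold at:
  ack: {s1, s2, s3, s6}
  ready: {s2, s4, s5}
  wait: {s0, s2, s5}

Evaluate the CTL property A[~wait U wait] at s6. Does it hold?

Sat(~wait) = {s1, s3, s4, s6}
A[~wait U wait]: least fixpoint, start Z0 = Sat(wait) = {s0, s2, s5}, add states in Sat(~wait) with every successor in Z. Already a fixed point.
Sat(A[~wait U wait]) = {s0, s2, s5}
s6 ∉ Sat(A[~wait U wait]) = {s0, s2, s5}, so the formula does not hold at s6.

No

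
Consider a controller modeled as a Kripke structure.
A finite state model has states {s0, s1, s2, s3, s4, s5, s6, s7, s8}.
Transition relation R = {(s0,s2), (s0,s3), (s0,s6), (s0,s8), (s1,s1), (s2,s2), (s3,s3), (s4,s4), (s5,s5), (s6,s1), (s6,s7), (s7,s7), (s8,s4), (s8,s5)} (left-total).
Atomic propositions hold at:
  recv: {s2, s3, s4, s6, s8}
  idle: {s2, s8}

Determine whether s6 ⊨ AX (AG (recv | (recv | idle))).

Sat(recv | idle) = {s2, s3, s4, s6, s8}
Sat(recv | (recv | idle)) = {s2, s3, s4, s6, s8}
AG (recv | (recv | idle)): greatest fixpoint, start Z0 = {s2, s3, s4, s6, s8}, keep only states in Sat with every successor in Z. Z1 = {s2, s3, s4}; fixed.
Sat(AG (recv | (recv | idle))) = {s2, s3, s4}
Sat(AX (AG (recv | (recv | idle)))) = {s : every successor in {s2, s3, s4}} = {s2, s3, s4}
s6 ∉ Sat(AX (AG (recv | (recv | idle)))) = {s2, s3, s4}, so the formula does not hold at s6.

No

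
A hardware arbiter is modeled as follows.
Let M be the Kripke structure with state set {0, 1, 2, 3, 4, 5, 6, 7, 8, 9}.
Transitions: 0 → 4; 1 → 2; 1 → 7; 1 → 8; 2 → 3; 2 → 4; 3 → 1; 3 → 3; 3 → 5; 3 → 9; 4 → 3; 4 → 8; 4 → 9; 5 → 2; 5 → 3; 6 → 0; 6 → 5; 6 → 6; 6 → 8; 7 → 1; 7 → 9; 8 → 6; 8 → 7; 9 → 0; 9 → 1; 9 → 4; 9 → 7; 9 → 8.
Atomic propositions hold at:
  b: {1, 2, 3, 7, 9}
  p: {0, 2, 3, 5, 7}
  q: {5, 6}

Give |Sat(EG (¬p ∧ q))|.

1

Sat(¬p) = {1, 4, 6, 8, 9}
Sat(¬p ∧ q) = {6}
EG (¬p ∧ q): greatest fixpoint, start Z0 = {6}, keep only states in Sat with some successor in Z. Already a fixed point.
Sat(EG (¬p ∧ q)) = {6}
|Sat(EG (¬p ∧ q))| = |{6}| = 1.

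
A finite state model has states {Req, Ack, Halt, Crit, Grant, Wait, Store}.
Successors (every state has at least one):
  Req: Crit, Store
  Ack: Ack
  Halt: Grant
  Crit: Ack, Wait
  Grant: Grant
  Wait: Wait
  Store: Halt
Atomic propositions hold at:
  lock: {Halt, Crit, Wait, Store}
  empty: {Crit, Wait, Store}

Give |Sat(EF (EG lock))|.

3

EG lock: greatest fixpoint, start Z0 = {Halt, Crit, Wait, Store}, keep only states in Sat with some successor in Z. Z1 = {Crit, Wait, Store}; Z2 = {Crit, Wait}; fixed.
Sat(EG lock) = {Crit, Wait}
EF (EG lock): least fixpoint, start Z0 = {Crit, Wait}, add states with some successor in Z. Z1 = {Req, Crit, Wait}; fixed.
Sat(EF (EG lock)) = {Req, Crit, Wait}
|Sat(EF (EG lock))| = |{Req, Crit, Wait}| = 3.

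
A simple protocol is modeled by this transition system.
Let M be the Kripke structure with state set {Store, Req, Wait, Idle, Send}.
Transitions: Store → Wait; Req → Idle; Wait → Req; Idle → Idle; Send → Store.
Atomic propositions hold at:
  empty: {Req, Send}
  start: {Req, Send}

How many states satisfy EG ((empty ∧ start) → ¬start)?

1

Sat(empty ∧ start) = {Req, Send}
Sat(¬start) = {Store, Wait, Idle}
Sat((empty ∧ start) → ¬start) = {Store, Wait, Idle}
EG ((empty ∧ start) → ¬start): greatest fixpoint, start Z0 = {Store, Wait, Idle}, keep only states in Sat with some successor in Z. Z1 = {Store, Idle}; Z2 = {Idle}; fixed.
Sat(EG ((empty ∧ start) → ¬start)) = {Idle}
|Sat(EG ((empty ∧ start) → ¬start))| = |{Idle}| = 1.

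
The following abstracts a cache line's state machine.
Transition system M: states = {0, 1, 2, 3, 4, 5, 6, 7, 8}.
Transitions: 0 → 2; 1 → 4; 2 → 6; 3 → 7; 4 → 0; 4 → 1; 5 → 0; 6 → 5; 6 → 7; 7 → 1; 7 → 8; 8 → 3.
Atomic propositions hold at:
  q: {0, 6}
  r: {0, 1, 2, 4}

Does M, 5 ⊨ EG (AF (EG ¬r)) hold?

Sat(¬r) = {3, 5, 6, 7, 8}
EG ¬r: greatest fixpoint, start Z0 = {3, 5, 6, 7, 8}, keep only states in Sat with some successor in Z. Z1 = {3, 6, 7, 8}; fixed.
Sat(EG ¬r) = {3, 6, 7, 8}
AF (EG ¬r): least fixpoint, start Z0 = {3, 6, 7, 8}, add states with every successor in Z. Z1 = {2, 3, 6, 7, 8}; Z2 = {0, 2, 3, 6, 7, 8}; Z3 = {0, 2, 3, 5, 6, 7, 8}; fixed.
Sat(AF (EG ¬r)) = {0, 2, 3, 5, 6, 7, 8}
EG (AF (EG ¬r)): greatest fixpoint, start Z0 = {0, 2, 3, 5, 6, 7, 8}, keep only states in Sat with some successor in Z. Already a fixed point.
Sat(EG (AF (EG ¬r))) = {0, 2, 3, 5, 6, 7, 8}
5 ∈ Sat(EG (AF (EG ¬r))) = {0, 2, 3, 5, 6, 7, 8}, so the formula holds at 5.

Yes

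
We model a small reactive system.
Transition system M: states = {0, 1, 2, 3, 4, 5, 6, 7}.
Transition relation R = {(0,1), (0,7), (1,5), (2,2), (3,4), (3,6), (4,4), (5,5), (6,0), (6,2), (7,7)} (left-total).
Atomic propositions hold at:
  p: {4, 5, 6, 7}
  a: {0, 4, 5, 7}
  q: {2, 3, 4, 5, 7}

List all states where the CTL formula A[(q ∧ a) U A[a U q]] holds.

{2, 3, 4, 5, 7}

Sat(q ∧ a) = {4, 5, 7}
A[a U q]: least fixpoint, start Z0 = Sat(q) = {2, 3, 4, 5, 7}, add states in Sat(a) with every successor in Z. Already a fixed point.
Sat(A[a U q]) = {2, 3, 4, 5, 7}
A[(q ∧ a) U A[a U q]]: least fixpoint, start Z0 = Sat(A[a U q]) = {2, 3, 4, 5, 7}, add states in Sat(q ∧ a) with every successor in Z. Already a fixed point.
Sat(A[(q ∧ a) U A[a U q]]) = {2, 3, 4, 5, 7}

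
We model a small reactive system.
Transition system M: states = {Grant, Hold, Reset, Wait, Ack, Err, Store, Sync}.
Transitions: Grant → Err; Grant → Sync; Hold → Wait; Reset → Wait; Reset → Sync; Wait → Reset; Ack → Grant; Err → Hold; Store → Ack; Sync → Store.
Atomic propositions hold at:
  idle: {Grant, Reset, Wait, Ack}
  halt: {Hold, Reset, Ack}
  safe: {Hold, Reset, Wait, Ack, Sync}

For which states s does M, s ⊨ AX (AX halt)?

Sat(AX halt) = {s : every successor in {Hold, Reset, Ack}} = {Wait, Err, Store}
Sat(AX (AX halt)) = {s : every successor in {Wait, Err, Store}} = {Hold, Sync}

{Hold, Sync}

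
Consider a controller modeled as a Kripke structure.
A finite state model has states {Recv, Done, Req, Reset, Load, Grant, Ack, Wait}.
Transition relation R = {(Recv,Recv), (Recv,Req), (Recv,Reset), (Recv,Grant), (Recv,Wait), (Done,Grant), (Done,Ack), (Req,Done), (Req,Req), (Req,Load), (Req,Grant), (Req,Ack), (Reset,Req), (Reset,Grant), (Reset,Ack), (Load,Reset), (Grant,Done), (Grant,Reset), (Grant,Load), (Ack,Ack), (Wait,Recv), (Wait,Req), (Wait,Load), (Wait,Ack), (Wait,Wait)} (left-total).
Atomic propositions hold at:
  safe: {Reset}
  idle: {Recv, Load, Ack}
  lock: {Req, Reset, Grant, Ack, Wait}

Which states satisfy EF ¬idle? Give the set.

Sat(¬idle) = {Done, Req, Reset, Grant, Wait}
EF ¬idle: least fixpoint, start Z0 = {Done, Req, Reset, Grant, Wait}, add states with some successor in Z. Z1 = {Recv, Done, Req, Reset, Load, Grant, Wait}; fixed.
Sat(EF ¬idle) = {Recv, Done, Req, Reset, Load, Grant, Wait}

{Recv, Done, Req, Reset, Load, Grant, Wait}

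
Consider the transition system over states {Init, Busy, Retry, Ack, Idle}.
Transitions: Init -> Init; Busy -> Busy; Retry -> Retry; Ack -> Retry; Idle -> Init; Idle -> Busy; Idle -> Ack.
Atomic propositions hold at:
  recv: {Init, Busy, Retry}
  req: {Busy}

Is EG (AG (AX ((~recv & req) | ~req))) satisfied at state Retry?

Sat(~recv) = {Ack, Idle}
Sat(~recv & req) = ∅
Sat(~req) = {Init, Retry, Ack, Idle}
Sat((~recv & req) | ~req) = {Init, Retry, Ack, Idle}
Sat(AX ((~recv & req) | ~req)) = {s : every successor in {Init, Retry, Ack, Idle}} = {Init, Retry, Ack}
AG (AX ((~recv & req) | ~req)): greatest fixpoint, start Z0 = {Init, Retry, Ack}, keep only states in Sat with every successor in Z. Already a fixed point.
Sat(AG (AX ((~recv & req) | ~req))) = {Init, Retry, Ack}
EG (AG (AX ((~recv & req) | ~req))): greatest fixpoint, start Z0 = {Init, Retry, Ack}, keep only states in Sat with some successor in Z. Already a fixed point.
Sat(EG (AG (AX ((~recv & req) | ~req)))) = {Init, Retry, Ack}
Retry ∈ Sat(EG (AG (AX ((~recv & req) | ~req)))) = {Init, Retry, Ack}, so the formula holds at Retry.

Yes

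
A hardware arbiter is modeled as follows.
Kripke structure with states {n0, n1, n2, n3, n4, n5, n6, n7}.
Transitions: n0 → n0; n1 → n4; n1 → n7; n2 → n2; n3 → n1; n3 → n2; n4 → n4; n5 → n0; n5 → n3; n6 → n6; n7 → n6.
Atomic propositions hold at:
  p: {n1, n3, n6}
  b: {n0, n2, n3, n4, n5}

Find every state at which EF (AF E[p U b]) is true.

E[p U b]: least fixpoint, start Z0 = Sat(b) = {n0, n2, n3, n4, n5}, add states in Sat(p) with some successor in Z. Z1 = {n0, n1, n2, n3, n4, n5}; fixed.
Sat(E[p U b]) = {n0, n1, n2, n3, n4, n5}
AF E[p U b]: least fixpoint, start Z0 = {n0, n1, n2, n3, n4, n5}, add states with every successor in Z. Already a fixed point.
Sat(AF E[p U b]) = {n0, n1, n2, n3, n4, n5}
EF (AF E[p U b]): least fixpoint, start Z0 = {n0, n1, n2, n3, n4, n5}, add states with some successor in Z. Already a fixed point.
Sat(EF (AF E[p U b])) = {n0, n1, n2, n3, n4, n5}

{n0, n1, n2, n3, n4, n5}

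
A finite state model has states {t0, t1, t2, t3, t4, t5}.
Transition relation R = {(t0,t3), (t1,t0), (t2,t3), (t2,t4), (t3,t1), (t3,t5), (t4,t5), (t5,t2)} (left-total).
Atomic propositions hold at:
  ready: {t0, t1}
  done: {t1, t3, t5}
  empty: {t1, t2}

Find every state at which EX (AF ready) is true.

{t1, t3}

AF ready: least fixpoint, start Z0 = {t0, t1}, add states with every successor in Z. Already a fixed point.
Sat(AF ready) = {t0, t1}
Sat(EX (AF ready)) = {s : some successor in {t0, t1}} = {t1, t3}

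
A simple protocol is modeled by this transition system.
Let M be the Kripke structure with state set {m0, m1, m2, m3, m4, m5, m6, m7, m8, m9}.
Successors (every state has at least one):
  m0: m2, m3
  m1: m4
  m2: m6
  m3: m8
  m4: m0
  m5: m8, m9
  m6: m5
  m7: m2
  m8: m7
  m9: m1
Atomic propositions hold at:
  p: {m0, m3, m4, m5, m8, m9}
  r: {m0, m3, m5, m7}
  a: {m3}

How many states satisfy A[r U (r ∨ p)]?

7

Sat(r ∨ p) = {m0, m3, m4, m5, m7, m8, m9}
A[r U (r ∨ p)]: least fixpoint, start Z0 = Sat((r ∨ p)) = {m0, m3, m4, m5, m7, m8, m9}, add states in Sat(r) with every successor in Z. Already a fixed point.
Sat(A[r U (r ∨ p)]) = {m0, m3, m4, m5, m7, m8, m9}
|Sat(A[r U (r ∨ p)])| = |{m0, m3, m4, m5, m7, m8, m9}| = 7.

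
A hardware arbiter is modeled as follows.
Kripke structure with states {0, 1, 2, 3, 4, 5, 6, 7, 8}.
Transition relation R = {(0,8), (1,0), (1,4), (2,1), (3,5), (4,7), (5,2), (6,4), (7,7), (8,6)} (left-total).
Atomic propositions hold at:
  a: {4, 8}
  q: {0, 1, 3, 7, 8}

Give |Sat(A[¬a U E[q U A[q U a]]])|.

Sat(¬a) = {0, 1, 2, 3, 5, 6, 7}
A[q U a]: least fixpoint, start Z0 = Sat(a) = {4, 8}, add states in Sat(q) with every successor in Z. Z1 = {0, 4, 8}; Z2 = {0, 1, 4, 8}; fixed.
Sat(A[q U a]) = {0, 1, 4, 8}
E[q U A[q U a]]: least fixpoint, start Z0 = Sat(A[q U a]) = {0, 1, 4, 8}, add states in Sat(q) with some successor in Z. Already a fixed point.
Sat(E[q U A[q U a]]) = {0, 1, 4, 8}
A[¬a U E[q U A[q U a]]]: least fixpoint, start Z0 = Sat(E[q U A[q U a]]) = {0, 1, 4, 8}, add states in Sat(¬a) with every successor in Z. Z1 = {0, 1, 2, 4, 6, 8}; Z2 = {0, 1, 2, 4, 5, 6, 8}; Z3 = {0, 1, 2, 3, 4, 5, 6, 8}; fixed.
Sat(A[¬a U E[q U A[q U a]]]) = {0, 1, 2, 3, 4, 5, 6, 8}
|Sat(A[¬a U E[q U A[q U a]]])| = |{0, 1, 2, 3, 4, 5, 6, 8}| = 8.

8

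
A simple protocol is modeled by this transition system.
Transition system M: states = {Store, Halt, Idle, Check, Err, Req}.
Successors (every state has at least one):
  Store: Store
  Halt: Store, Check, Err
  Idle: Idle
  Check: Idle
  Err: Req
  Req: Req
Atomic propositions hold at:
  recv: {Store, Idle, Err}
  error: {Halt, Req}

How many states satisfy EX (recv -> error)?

3

Sat(recv -> error) = {Halt, Check, Req}
Sat(EX (recv -> error)) = {s : some successor in {Halt, Check, Req}} = {Halt, Err, Req}
|Sat(EX (recv -> error))| = |{Halt, Err, Req}| = 3.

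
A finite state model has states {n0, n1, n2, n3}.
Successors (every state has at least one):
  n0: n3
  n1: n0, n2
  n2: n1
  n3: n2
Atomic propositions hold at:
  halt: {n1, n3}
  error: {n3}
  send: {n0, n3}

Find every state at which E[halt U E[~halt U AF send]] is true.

Sat(~halt) = {n0, n2}
AF send: least fixpoint, start Z0 = {n0, n3}, add states with every successor in Z. Already a fixed point.
Sat(AF send) = {n0, n3}
E[~halt U AF send]: least fixpoint, start Z0 = Sat(AF send) = {n0, n3}, add states in Sat(~halt) with some successor in Z. Already a fixed point.
Sat(E[~halt U AF send]) = {n0, n3}
E[halt U E[~halt U AF send]]: least fixpoint, start Z0 = Sat(E[~halt U AF send]) = {n0, n3}, add states in Sat(halt) with some successor in Z. Z1 = {n0, n1, n3}; fixed.
Sat(E[halt U E[~halt U AF send]]) = {n0, n1, n3}

{n0, n1, n3}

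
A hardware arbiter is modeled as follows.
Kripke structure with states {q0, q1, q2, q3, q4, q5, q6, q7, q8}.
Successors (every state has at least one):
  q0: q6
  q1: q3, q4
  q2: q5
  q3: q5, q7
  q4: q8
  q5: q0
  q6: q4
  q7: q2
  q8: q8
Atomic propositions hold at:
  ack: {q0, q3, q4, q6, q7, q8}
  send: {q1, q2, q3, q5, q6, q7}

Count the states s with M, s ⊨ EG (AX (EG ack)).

EG ack: greatest fixpoint, start Z0 = {q0, q3, q4, q6, q7, q8}, keep only states in Sat with some successor in Z. Z1 = {q0, q3, q4, q6, q8}; Z2 = {q0, q4, q6, q8}; fixed.
Sat(EG ack) = {q0, q4, q6, q8}
Sat(AX (EG ack)) = {s : every successor in {q0, q4, q6, q8}} = {q0, q4, q5, q6, q8}
EG (AX (EG ack)): greatest fixpoint, start Z0 = {q0, q4, q5, q6, q8}, keep only states in Sat with some successor in Z. Already a fixed point.
Sat(EG (AX (EG ack))) = {q0, q4, q5, q6, q8}
|Sat(EG (AX (EG ack)))| = |{q0, q4, q5, q6, q8}| = 5.

5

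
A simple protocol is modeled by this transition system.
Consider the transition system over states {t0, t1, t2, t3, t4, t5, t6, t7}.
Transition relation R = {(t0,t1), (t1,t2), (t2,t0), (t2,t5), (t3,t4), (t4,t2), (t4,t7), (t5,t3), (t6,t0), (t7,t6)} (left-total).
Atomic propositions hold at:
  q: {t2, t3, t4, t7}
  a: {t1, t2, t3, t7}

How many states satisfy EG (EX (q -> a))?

Sat(q -> a) = {t0, t1, t2, t3, t5, t6, t7}
Sat(EX (q -> a)) = {s : some successor in {t0, t1, t2, t3, t5, t6, t7}} = {t0, t1, t2, t4, t5, t6, t7}
EG (EX (q -> a)): greatest fixpoint, start Z0 = {t0, t1, t2, t4, t5, t6, t7}, keep only states in Sat with some successor in Z. Z1 = {t0, t1, t2, t4, t6, t7}; fixed.
Sat(EG (EX (q -> a))) = {t0, t1, t2, t4, t6, t7}
|Sat(EG (EX (q -> a)))| = |{t0, t1, t2, t4, t6, t7}| = 6.

6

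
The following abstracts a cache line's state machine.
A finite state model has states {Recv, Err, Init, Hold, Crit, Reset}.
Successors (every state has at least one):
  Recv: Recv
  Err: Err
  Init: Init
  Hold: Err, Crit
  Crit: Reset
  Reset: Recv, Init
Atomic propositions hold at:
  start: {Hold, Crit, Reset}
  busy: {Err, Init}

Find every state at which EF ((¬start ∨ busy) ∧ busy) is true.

{Err, Init, Hold, Crit, Reset}

Sat(¬start) = {Recv, Err, Init}
Sat(¬start ∨ busy) = {Recv, Err, Init}
Sat((¬start ∨ busy) ∧ busy) = {Err, Init}
EF ((¬start ∨ busy) ∧ busy): least fixpoint, start Z0 = {Err, Init}, add states with some successor in Z. Z1 = {Err, Init, Hold, Reset}; Z2 = {Err, Init, Hold, Crit, Reset}; fixed.
Sat(EF ((¬start ∨ busy) ∧ busy)) = {Err, Init, Hold, Crit, Reset}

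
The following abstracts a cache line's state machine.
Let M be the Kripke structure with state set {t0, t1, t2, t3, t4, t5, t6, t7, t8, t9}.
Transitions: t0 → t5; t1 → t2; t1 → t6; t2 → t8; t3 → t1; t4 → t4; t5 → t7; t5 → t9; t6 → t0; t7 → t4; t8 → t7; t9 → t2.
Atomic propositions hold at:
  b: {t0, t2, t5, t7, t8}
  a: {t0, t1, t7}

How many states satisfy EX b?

Sat(EX b) = {s : some successor in {t0, t2, t5, t7, t8}} = {t0, t1, t2, t5, t6, t8, t9}
|Sat(EX b)| = |{t0, t1, t2, t5, t6, t8, t9}| = 7.

7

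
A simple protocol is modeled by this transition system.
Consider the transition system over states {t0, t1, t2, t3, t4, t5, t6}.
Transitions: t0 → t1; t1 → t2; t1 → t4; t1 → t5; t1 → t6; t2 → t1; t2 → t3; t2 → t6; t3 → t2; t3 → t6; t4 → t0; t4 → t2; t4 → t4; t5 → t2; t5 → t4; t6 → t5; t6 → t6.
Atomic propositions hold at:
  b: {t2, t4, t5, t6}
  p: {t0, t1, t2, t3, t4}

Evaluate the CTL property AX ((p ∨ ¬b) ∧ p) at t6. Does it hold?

No

Sat(¬b) = {t0, t1, t3}
Sat(p ∨ ¬b) = {t0, t1, t2, t3, t4}
Sat((p ∨ ¬b) ∧ p) = {t0, t1, t2, t3, t4}
Sat(AX ((p ∨ ¬b) ∧ p)) = {s : every successor in {t0, t1, t2, t3, t4}} = {t0, t4, t5}
t6 ∉ Sat(AX ((p ∨ ¬b) ∧ p)) = {t0, t4, t5}, so the formula does not hold at t6.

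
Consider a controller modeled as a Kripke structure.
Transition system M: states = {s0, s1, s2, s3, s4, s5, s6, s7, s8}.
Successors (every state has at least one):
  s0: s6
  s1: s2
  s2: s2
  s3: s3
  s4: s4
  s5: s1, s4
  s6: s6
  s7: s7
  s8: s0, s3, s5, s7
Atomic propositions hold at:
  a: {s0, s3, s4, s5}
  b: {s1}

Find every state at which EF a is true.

EF a: least fixpoint, start Z0 = {s0, s3, s4, s5}, add states with some successor in Z. Z1 = {s0, s3, s4, s5, s8}; fixed.
Sat(EF a) = {s0, s3, s4, s5, s8}

{s0, s3, s4, s5, s8}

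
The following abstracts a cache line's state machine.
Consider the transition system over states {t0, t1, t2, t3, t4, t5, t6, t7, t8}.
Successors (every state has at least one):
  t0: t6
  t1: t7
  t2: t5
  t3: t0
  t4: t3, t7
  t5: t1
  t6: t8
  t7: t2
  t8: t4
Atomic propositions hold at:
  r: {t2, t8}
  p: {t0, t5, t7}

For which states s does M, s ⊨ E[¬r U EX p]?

{t1, t2, t3, t4, t5, t7}

Sat(¬r) = {t0, t1, t3, t4, t5, t6, t7}
Sat(EX p) = {s : some successor in {t0, t5, t7}} = {t1, t2, t3, t4}
E[¬r U EX p]: least fixpoint, start Z0 = Sat(EX p) = {t1, t2, t3, t4}, add states in Sat(¬r) with some successor in Z. Z1 = {t1, t2, t3, t4, t5, t7}; fixed.
Sat(E[¬r U EX p]) = {t1, t2, t3, t4, t5, t7}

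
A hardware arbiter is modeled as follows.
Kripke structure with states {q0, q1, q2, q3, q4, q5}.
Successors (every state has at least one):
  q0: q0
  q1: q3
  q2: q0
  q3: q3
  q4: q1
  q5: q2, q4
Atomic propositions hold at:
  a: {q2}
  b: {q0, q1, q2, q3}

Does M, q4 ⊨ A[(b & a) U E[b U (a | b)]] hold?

No

Sat(b & a) = {q2}
Sat(a | b) = {q0, q1, q2, q3}
E[b U (a | b)]: least fixpoint, start Z0 = Sat((a | b)) = {q0, q1, q2, q3}, add states in Sat(b) with some successor in Z. Already a fixed point.
Sat(E[b U (a | b)]) = {q0, q1, q2, q3}
A[(b & a) U E[b U (a | b)]]: least fixpoint, start Z0 = Sat(E[b U (a | b)]) = {q0, q1, q2, q3}, add states in Sat(b & a) with every successor in Z. Already a fixed point.
Sat(A[(b & a) U E[b U (a | b)]]) = {q0, q1, q2, q3}
q4 ∉ Sat(A[(b & a) U E[b U (a | b)]]) = {q0, q1, q2, q3}, so the formula does not hold at q4.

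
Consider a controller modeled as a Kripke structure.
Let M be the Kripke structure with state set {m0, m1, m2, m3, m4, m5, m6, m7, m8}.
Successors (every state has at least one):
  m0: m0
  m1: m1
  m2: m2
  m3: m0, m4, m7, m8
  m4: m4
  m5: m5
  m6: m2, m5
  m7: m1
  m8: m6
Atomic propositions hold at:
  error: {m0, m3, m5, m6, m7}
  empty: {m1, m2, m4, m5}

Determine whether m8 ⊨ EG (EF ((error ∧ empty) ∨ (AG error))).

Sat(error ∧ empty) = {m5}
AG error: greatest fixpoint, start Z0 = {m0, m3, m5, m6, m7}, keep only states in Sat with every successor in Z. Z1 = {m0, m5}; fixed.
Sat(AG error) = {m0, m5}
Sat((error ∧ empty) ∨ (AG error)) = {m0, m5}
EF ((error ∧ empty) ∨ (AG error)): least fixpoint, start Z0 = {m0, m5}, add states with some successor in Z. Z1 = {m0, m3, m5, m6}; Z2 = {m0, m3, m5, m6, m8}; fixed.
Sat(EF ((error ∧ empty) ∨ (AG error))) = {m0, m3, m5, m6, m8}
EG (EF ((error ∧ empty) ∨ (AG error))): greatest fixpoint, start Z0 = {m0, m3, m5, m6, m8}, keep only states in Sat with some successor in Z. Already a fixed point.
Sat(EG (EF ((error ∧ empty) ∨ (AG error)))) = {m0, m3, m5, m6, m8}
m8 ∈ Sat(EG (EF ((error ∧ empty) ∨ (AG error)))) = {m0, m3, m5, m6, m8}, so the formula holds at m8.

Yes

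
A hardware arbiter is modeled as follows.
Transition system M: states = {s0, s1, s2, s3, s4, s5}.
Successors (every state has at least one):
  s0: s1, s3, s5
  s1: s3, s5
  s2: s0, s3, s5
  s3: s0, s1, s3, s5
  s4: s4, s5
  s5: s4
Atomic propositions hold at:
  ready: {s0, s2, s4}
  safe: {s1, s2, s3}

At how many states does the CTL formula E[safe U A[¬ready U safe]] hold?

3

Sat(¬ready) = {s1, s3, s5}
A[¬ready U safe]: least fixpoint, start Z0 = Sat(safe) = {s1, s2, s3}, add states in Sat(¬ready) with every successor in Z. Already a fixed point.
Sat(A[¬ready U safe]) = {s1, s2, s3}
E[safe U A[¬ready U safe]]: least fixpoint, start Z0 = Sat(A[¬ready U safe]) = {s1, s2, s3}, add states in Sat(safe) with some successor in Z. Already a fixed point.
Sat(E[safe U A[¬ready U safe]]) = {s1, s2, s3}
|Sat(E[safe U A[¬ready U safe]])| = |{s1, s2, s3}| = 3.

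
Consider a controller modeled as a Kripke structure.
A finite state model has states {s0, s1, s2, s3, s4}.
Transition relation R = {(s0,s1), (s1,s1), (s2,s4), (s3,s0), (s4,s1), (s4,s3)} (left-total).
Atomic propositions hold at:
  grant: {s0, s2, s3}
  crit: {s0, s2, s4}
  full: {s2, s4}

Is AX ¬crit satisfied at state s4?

Sat(¬crit) = {s1, s3}
Sat(AX ¬crit) = {s : every successor in {s1, s3}} = {s0, s1, s4}
s4 ∈ Sat(AX ¬crit) = {s0, s1, s4}, so the formula holds at s4.

Yes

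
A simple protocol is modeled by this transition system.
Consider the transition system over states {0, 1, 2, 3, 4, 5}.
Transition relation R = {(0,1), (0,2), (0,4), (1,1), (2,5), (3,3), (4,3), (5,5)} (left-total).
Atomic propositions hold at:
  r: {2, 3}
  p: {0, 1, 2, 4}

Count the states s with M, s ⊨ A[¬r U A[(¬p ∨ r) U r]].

3

Sat(¬r) = {0, 1, 4, 5}
Sat(¬p) = {3, 5}
Sat(¬p ∨ r) = {2, 3, 5}
A[(¬p ∨ r) U r]: least fixpoint, start Z0 = Sat(r) = {2, 3}, add states in Sat(¬p ∨ r) with every successor in Z. Already a fixed point.
Sat(A[(¬p ∨ r) U r]) = {2, 3}
A[¬r U A[(¬p ∨ r) U r]]: least fixpoint, start Z0 = Sat(A[(¬p ∨ r) U r]) = {2, 3}, add states in Sat(¬r) with every successor in Z. Z1 = {2, 3, 4}; fixed.
Sat(A[¬r U A[(¬p ∨ r) U r]]) = {2, 3, 4}
|Sat(A[¬r U A[(¬p ∨ r) U r]])| = |{2, 3, 4}| = 3.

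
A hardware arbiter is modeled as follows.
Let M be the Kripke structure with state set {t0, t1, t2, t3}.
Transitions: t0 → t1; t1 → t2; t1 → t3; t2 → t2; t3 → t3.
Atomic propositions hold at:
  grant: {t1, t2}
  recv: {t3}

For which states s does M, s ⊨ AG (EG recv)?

{t3}

EG recv: greatest fixpoint, start Z0 = {t3}, keep only states in Sat with some successor in Z. Already a fixed point.
Sat(EG recv) = {t3}
AG (EG recv): greatest fixpoint, start Z0 = {t3}, keep only states in Sat with every successor in Z. Already a fixed point.
Sat(AG (EG recv)) = {t3}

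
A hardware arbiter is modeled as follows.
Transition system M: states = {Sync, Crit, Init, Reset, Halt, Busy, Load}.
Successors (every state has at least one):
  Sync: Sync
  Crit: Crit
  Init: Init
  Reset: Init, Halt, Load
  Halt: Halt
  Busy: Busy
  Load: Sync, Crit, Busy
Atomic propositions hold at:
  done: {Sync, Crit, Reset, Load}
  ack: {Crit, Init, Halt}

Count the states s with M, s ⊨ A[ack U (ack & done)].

1

Sat(ack & done) = {Crit}
A[ack U (ack & done)]: least fixpoint, start Z0 = Sat((ack & done)) = {Crit}, add states in Sat(ack) with every successor in Z. Already a fixed point.
Sat(A[ack U (ack & done)]) = {Crit}
|Sat(A[ack U (ack & done)])| = |{Crit}| = 1.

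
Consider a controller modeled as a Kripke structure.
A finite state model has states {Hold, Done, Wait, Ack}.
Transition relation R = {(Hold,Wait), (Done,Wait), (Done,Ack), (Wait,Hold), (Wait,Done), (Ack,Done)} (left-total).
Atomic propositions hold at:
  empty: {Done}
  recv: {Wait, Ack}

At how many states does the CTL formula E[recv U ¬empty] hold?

3

Sat(¬empty) = {Hold, Wait, Ack}
E[recv U ¬empty]: least fixpoint, start Z0 = Sat(¬empty) = {Hold, Wait, Ack}, add states in Sat(recv) with some successor in Z. Already a fixed point.
Sat(E[recv U ¬empty]) = {Hold, Wait, Ack}
|Sat(E[recv U ¬empty])| = |{Hold, Wait, Ack}| = 3.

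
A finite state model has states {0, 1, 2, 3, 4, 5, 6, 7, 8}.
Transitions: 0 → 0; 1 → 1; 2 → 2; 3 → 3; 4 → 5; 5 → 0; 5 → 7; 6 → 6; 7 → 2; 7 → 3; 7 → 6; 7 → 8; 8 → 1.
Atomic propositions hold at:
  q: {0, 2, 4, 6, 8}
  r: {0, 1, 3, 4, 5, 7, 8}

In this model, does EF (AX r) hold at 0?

Yes

Sat(AX r) = {s : every successor in {0, 1, 3, 4, 5, 7, 8}} = {0, 1, 3, 4, 5, 8}
EF (AX r): least fixpoint, start Z0 = {0, 1, 3, 4, 5, 8}, add states with some successor in Z. Z1 = {0, 1, 3, 4, 5, 7, 8}; fixed.
Sat(EF (AX r)) = {0, 1, 3, 4, 5, 7, 8}
0 ∈ Sat(EF (AX r)) = {0, 1, 3, 4, 5, 7, 8}, so the formula holds at 0.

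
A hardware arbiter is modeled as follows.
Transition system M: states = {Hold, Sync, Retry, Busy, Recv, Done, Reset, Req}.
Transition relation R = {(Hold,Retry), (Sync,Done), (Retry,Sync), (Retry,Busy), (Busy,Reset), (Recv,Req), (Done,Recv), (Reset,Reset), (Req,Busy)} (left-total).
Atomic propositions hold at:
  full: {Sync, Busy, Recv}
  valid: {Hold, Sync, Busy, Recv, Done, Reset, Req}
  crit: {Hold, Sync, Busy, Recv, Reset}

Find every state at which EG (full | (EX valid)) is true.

Sat(EX valid) = {s : some successor in {Hold, Sync, Busy, Recv, Done, Reset, Req}} = {Sync, Retry, Busy, Recv, Done, Reset, Req}
Sat(full | (EX valid)) = {Sync, Retry, Busy, Recv, Done, Reset, Req}
EG (full | (EX valid)): greatest fixpoint, start Z0 = {Sync, Retry, Busy, Recv, Done, Reset, Req}, keep only states in Sat with some successor in Z. Already a fixed point.
Sat(EG (full | (EX valid))) = {Sync, Retry, Busy, Recv, Done, Reset, Req}

{Sync, Retry, Busy, Recv, Done, Reset, Req}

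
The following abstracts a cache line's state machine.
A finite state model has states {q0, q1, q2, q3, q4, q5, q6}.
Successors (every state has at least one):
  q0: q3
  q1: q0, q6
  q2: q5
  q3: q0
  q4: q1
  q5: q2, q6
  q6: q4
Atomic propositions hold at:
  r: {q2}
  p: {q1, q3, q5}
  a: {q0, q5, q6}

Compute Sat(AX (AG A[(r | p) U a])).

{q0, q3}

Sat(r | p) = {q1, q2, q3, q5}
A[(r | p) U a]: least fixpoint, start Z0 = Sat(a) = {q0, q5, q6}, add states in Sat(r | p) with every successor in Z. Z1 = {q0, q1, q2, q3, q5, q6}; fixed.
Sat(A[(r | p) U a]) = {q0, q1, q2, q3, q5, q6}
AG A[(r | p) U a]: greatest fixpoint, start Z0 = {q0, q1, q2, q3, q5, q6}, keep only states in Sat with every successor in Z. Z1 = {q0, q1, q2, q3, q5}; Z2 = {q0, q2, q3}; Z3 = {q0, q3}; fixed.
Sat(AG A[(r | p) U a]) = {q0, q3}
Sat(AX (AG A[(r | p) U a])) = {s : every successor in {q0, q3}} = {q0, q3}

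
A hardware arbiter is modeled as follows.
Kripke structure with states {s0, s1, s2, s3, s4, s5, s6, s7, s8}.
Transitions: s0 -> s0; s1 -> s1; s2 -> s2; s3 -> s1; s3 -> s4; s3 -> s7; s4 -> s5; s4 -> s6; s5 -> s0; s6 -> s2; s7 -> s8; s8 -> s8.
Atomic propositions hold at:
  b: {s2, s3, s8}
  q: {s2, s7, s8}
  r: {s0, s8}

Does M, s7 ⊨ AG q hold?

Yes

AG q: greatest fixpoint, start Z0 = {s2, s7, s8}, keep only states in Sat with every successor in Z. Already a fixed point.
Sat(AG q) = {s2, s7, s8}
s7 ∈ Sat(AG q) = {s2, s7, s8}, so the formula holds at s7.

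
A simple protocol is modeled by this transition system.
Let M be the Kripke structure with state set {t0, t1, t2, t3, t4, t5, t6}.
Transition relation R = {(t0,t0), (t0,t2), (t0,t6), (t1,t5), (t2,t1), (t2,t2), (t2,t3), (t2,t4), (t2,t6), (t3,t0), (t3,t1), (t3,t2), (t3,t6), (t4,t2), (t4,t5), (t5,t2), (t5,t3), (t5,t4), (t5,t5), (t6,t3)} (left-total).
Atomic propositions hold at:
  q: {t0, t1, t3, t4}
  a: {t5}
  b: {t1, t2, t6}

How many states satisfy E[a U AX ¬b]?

2

Sat(¬b) = {t0, t3, t4, t5}
Sat(AX ¬b) = {s : every successor in {t0, t3, t4, t5}} = {t1, t6}
E[a U AX ¬b]: least fixpoint, start Z0 = Sat(AX ¬b) = {t1, t6}, add states in Sat(a) with some successor in Z. Already a fixed point.
Sat(E[a U AX ¬b]) = {t1, t6}
|Sat(E[a U AX ¬b])| = |{t1, t6}| = 2.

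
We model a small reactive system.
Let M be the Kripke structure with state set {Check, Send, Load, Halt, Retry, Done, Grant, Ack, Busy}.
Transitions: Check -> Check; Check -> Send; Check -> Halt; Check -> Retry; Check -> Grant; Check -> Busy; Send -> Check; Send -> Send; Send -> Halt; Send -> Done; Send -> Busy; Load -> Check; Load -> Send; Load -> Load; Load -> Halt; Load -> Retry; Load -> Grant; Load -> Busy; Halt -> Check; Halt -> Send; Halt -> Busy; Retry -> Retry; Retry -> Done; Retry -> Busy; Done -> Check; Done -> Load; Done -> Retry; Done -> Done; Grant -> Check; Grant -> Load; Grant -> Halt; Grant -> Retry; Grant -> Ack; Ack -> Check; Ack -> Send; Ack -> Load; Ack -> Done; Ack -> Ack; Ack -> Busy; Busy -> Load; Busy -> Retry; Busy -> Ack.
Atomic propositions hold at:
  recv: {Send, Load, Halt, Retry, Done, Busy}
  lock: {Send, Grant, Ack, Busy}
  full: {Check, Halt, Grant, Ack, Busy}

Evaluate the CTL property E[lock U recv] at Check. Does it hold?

No

E[lock U recv]: least fixpoint, start Z0 = Sat(recv) = {Send, Load, Halt, Retry, Done, Busy}, add states in Sat(lock) with some successor in Z. Z1 = {Send, Load, Halt, Retry, Done, Grant, Ack, Busy}; fixed.
Sat(E[lock U recv]) = {Send, Load, Halt, Retry, Done, Grant, Ack, Busy}
Check ∉ Sat(E[lock U recv]) = {Send, Load, Halt, Retry, Done, Grant, Ack, Busy}, so the formula does not hold at Check.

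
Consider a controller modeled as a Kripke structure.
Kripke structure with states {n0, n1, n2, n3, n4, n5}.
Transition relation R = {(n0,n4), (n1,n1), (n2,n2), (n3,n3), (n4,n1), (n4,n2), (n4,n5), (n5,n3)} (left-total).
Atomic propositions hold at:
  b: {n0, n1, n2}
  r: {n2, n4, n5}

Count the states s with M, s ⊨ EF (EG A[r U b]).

A[r U b]: least fixpoint, start Z0 = Sat(b) = {n0, n1, n2}, add states in Sat(r) with every successor in Z. Already a fixed point.
Sat(A[r U b]) = {n0, n1, n2}
EG A[r U b]: greatest fixpoint, start Z0 = {n0, n1, n2}, keep only states in Sat with some successor in Z. Z1 = {n1, n2}; fixed.
Sat(EG A[r U b]) = {n1, n2}
EF (EG A[r U b]): least fixpoint, start Z0 = {n1, n2}, add states with some successor in Z. Z1 = {n1, n2, n4}; Z2 = {n0, n1, n2, n4}; fixed.
Sat(EF (EG A[r U b])) = {n0, n1, n2, n4}
|Sat(EF (EG A[r U b]))| = |{n0, n1, n2, n4}| = 4.

4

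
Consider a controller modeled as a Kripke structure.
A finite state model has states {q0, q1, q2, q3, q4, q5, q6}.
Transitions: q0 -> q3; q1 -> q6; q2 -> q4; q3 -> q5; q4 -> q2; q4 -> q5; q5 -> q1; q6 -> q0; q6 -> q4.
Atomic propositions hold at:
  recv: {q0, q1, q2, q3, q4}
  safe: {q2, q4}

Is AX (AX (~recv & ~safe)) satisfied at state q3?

Sat(~recv) = {q5, q6}
Sat(~safe) = {q0, q1, q3, q5, q6}
Sat(~recv & ~safe) = {q5, q6}
Sat(AX (~recv & ~safe)) = {s : every successor in {q5, q6}} = {q1, q3}
Sat(AX (AX (~recv & ~safe))) = {s : every successor in {q1, q3}} = {q0, q5}
q3 ∉ Sat(AX (AX (~recv & ~safe))) = {q0, q5}, so the formula does not hold at q3.

No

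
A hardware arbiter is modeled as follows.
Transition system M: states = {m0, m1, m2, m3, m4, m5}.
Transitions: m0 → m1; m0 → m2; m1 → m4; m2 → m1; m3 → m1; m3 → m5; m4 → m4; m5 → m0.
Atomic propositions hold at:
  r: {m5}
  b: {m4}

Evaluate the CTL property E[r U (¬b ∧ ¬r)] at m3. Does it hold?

Sat(¬b) = {m0, m1, m2, m3, m5}
Sat(¬r) = {m0, m1, m2, m3, m4}
Sat(¬b ∧ ¬r) = {m0, m1, m2, m3}
E[r U (¬b ∧ ¬r)]: least fixpoint, start Z0 = Sat((¬b ∧ ¬r)) = {m0, m1, m2, m3}, add states in Sat(r) with some successor in Z. Z1 = {m0, m1, m2, m3, m5}; fixed.
Sat(E[r U (¬b ∧ ¬r)]) = {m0, m1, m2, m3, m5}
m3 ∈ Sat(E[r U (¬b ∧ ¬r)]) = {m0, m1, m2, m3, m5}, so the formula holds at m3.

Yes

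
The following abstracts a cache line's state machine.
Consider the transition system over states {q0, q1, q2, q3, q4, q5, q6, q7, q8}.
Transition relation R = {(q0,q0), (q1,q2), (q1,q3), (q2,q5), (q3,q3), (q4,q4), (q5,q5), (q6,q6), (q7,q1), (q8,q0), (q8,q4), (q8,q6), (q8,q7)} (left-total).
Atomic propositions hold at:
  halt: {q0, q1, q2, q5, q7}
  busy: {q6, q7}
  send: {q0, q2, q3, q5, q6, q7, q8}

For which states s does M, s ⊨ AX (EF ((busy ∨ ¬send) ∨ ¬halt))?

Sat(¬send) = {q1, q4}
Sat(busy ∨ ¬send) = {q1, q4, q6, q7}
Sat(¬halt) = {q3, q4, q6, q8}
Sat((busy ∨ ¬send) ∨ ¬halt) = {q1, q3, q4, q6, q7, q8}
EF ((busy ∨ ¬send) ∨ ¬halt): least fixpoint, start Z0 = {q1, q3, q4, q6, q7, q8}, add states with some successor in Z. Already a fixed point.
Sat(EF ((busy ∨ ¬send) ∨ ¬halt)) = {q1, q3, q4, q6, q7, q8}
Sat(AX (EF ((busy ∨ ¬send) ∨ ¬halt))) = {s : every successor in {q1, q3, q4, q6, q7, q8}} = {q3, q4, q6, q7}

{q3, q4, q6, q7}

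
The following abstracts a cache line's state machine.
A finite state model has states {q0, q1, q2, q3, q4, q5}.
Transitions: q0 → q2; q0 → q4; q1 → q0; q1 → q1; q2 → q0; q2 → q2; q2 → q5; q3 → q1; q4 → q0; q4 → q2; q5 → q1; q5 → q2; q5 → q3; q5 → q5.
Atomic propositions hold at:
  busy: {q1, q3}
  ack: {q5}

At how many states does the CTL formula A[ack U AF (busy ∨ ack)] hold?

Sat(busy ∨ ack) = {q1, q3, q5}
AF (busy ∨ ack): least fixpoint, start Z0 = {q1, q3, q5}, add states with every successor in Z. Already a fixed point.
Sat(AF (busy ∨ ack)) = {q1, q3, q5}
A[ack U AF (busy ∨ ack)]: least fixpoint, start Z0 = Sat(AF (busy ∨ ack)) = {q1, q3, q5}, add states in Sat(ack) with every successor in Z. Already a fixed point.
Sat(A[ack U AF (busy ∨ ack)]) = {q1, q3, q5}
|Sat(A[ack U AF (busy ∨ ack)])| = |{q1, q3, q5}| = 3.

3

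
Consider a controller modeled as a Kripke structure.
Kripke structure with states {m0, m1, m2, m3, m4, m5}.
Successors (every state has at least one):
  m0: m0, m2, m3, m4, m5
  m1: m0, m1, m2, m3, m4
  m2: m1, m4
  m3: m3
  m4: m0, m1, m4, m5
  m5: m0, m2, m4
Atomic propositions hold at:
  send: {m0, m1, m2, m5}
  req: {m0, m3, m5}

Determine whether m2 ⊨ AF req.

AF req: least fixpoint, start Z0 = {m0, m3, m5}, add states with every successor in Z. Already a fixed point.
Sat(AF req) = {m0, m3, m5}
m2 ∉ Sat(AF req) = {m0, m3, m5}, so the formula does not hold at m2.

No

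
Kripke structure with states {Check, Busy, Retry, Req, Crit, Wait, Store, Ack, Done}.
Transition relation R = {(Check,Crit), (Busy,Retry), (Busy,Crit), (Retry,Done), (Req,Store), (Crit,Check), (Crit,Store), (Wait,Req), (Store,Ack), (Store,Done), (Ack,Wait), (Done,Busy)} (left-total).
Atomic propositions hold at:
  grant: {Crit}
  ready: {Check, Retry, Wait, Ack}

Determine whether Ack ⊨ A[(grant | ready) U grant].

No

Sat(grant | ready) = {Check, Retry, Crit, Wait, Ack}
A[(grant | ready) U grant]: least fixpoint, start Z0 = Sat(grant) = {Crit}, add states in Sat(grant | ready) with every successor in Z. Z1 = {Check, Crit}; fixed.
Sat(A[(grant | ready) U grant]) = {Check, Crit}
Ack ∉ Sat(A[(grant | ready) U grant]) = {Check, Crit}, so the formula does not hold at Ack.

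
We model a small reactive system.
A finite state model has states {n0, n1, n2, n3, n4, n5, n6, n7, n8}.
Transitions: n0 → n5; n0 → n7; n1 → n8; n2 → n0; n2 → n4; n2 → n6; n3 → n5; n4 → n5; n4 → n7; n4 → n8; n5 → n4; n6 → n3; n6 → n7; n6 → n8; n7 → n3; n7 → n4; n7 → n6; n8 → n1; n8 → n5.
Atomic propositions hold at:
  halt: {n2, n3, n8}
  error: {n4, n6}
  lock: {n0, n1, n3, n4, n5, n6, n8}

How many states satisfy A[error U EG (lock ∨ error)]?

Sat(lock ∨ error) = {n0, n1, n3, n4, n5, n6, n8}
EG (lock ∨ error): greatest fixpoint, start Z0 = {n0, n1, n3, n4, n5, n6, n8}, keep only states in Sat with some successor in Z. Already a fixed point.
Sat(EG (lock ∨ error)) = {n0, n1, n3, n4, n5, n6, n8}
A[error U EG (lock ∨ error)]: least fixpoint, start Z0 = Sat(EG (lock ∨ error)) = {n0, n1, n3, n4, n5, n6, n8}, add states in Sat(error) with every successor in Z. Already a fixed point.
Sat(A[error U EG (lock ∨ error)]) = {n0, n1, n3, n4, n5, n6, n8}
|Sat(A[error U EG (lock ∨ error)])| = |{n0, n1, n3, n4, n5, n6, n8}| = 7.

7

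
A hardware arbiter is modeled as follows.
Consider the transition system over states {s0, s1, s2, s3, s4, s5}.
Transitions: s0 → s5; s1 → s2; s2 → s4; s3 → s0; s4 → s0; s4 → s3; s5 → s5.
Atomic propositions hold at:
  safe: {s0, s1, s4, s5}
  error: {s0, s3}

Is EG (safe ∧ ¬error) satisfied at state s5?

Sat(¬error) = {s1, s2, s4, s5}
Sat(safe ∧ ¬error) = {s1, s4, s5}
EG (safe ∧ ¬error): greatest fixpoint, start Z0 = {s1, s4, s5}, keep only states in Sat with some successor in Z. Z1 = {s5}; fixed.
Sat(EG (safe ∧ ¬error)) = {s5}
s5 ∈ Sat(EG (safe ∧ ¬error)) = {s5}, so the formula holds at s5.

Yes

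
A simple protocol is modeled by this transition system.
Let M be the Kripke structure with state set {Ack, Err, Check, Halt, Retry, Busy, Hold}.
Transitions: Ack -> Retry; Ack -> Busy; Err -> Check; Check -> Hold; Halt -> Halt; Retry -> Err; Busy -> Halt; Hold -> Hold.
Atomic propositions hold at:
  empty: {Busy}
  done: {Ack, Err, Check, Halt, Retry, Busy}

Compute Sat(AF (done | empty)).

{Ack, Err, Check, Halt, Retry, Busy}

Sat(done | empty) = {Ack, Err, Check, Halt, Retry, Busy}
AF (done | empty): least fixpoint, start Z0 = {Ack, Err, Check, Halt, Retry, Busy}, add states with every successor in Z. Already a fixed point.
Sat(AF (done | empty)) = {Ack, Err, Check, Halt, Retry, Busy}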